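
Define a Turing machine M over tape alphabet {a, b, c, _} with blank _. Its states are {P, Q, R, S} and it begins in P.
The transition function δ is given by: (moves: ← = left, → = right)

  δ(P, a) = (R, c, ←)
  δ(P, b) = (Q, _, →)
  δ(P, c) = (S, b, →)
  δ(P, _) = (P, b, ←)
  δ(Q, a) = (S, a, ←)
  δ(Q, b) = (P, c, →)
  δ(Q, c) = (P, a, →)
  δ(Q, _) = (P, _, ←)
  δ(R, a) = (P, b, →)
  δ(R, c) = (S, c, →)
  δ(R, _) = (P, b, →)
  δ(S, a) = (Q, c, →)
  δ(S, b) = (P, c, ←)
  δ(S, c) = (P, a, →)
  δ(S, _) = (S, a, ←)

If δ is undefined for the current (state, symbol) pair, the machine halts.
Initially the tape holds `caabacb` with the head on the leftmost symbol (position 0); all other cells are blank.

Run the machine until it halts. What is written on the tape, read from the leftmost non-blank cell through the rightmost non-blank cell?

bb_bbcb

P | [c]aabacb_   read c → write b, move →, go to S
S | b[a]abacb_   read a → write c, move →, go to Q
Q | bc[a]bacb_   read a → write a, move ←, go to S
S | b[c]abacb_   read c → write a, move →, go to P
P | ba[a]bacb_   read a → write c, move ←, go to R
R | b[a]cbacb_   read a → write b, move →, go to P
P | bb[c]bacb_   read c → write b, move →, go to S
S | bbb[b]acb_   read b → write c, move ←, go to P
P | bb[b]cacb_   read b → write _, move →, go to Q
Q | bb_[c]acb_   read c → write a, move →, go to P
P | bb_a[a]cb_   read a → write c, move ←, go to R
R | bb_[a]ccb_   read a → write b, move →, go to P
P | bb_b[c]cb_   read c → write b, move →, go to S
S | bb_bb[c]b_   read c → write a, move →, go to P
P | bb_bba[b]_   read b → write _, move →, go to Q
Q | bb_bba_[_]   read _ → write _, move ←, go to P
P | bb_bba[_]_   read _ → write b, move ←, go to P
P | bb_bb[a]b_   read a → write c, move ←, go to R
R | bb_b[b]cb_
The non-blank tape span at halt is bb_bbcb.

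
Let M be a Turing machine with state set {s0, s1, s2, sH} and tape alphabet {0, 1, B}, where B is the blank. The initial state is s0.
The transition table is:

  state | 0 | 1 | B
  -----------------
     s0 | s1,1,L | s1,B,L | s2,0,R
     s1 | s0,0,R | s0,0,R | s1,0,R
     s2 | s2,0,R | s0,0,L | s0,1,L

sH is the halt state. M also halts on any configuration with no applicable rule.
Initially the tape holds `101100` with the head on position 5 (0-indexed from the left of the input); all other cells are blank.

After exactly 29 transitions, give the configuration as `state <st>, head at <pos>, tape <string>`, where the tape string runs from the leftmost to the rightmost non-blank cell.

state=s0 head=5 tape=10110[0]BB   (s0,0)→(s1,1,L)
state=s1 head=4 tape=1011[0]1BB   (s1,0)→(s0,0,R)
state=s0 head=5 tape=10110[1]BB   (s0,1)→(s1,B,L)
state=s1 head=4 tape=1011[0]BBB   (s1,0)→(s0,0,R)
state=s0 head=5 tape=10110[B]BB   (s0,B)→(s2,0,R)
state=s2 head=6 tape=101100[B]B   (s2,B)→(s0,1,L)
state=s0 head=5 tape=10110[0]1B   (s0,0)→(s1,1,L)
state=s1 head=4 tape=1011[0]11B   (s1,0)→(s0,0,R)
state=s0 head=5 tape=10110[1]1B   (s0,1)→(s1,B,L)
state=s1 head=4 tape=1011[0]B1B   (s1,0)→(s0,0,R)
state=s0 head=5 tape=10110[B]1B   (s0,B)→(s2,0,R)
state=s2 head=6 tape=101100[1]B   (s2,1)→(s0,0,L)
state=s0 head=5 tape=10110[0]0B   (s0,0)→(s1,1,L)
state=s1 head=4 tape=1011[0]10B   (s1,0)→(s0,0,R)
state=s0 head=5 tape=10110[1]0B   (s0,1)→(s1,B,L)
state=s1 head=4 tape=1011[0]B0B   (s1,0)→(s0,0,R)
state=s0 head=5 tape=10110[B]0B   (s0,B)→(s2,0,R)
state=s2 head=6 tape=101100[0]B   (s2,0)→(s2,0,R)
state=s2 head=7 tape=1011000[B]   (s2,B)→(s0,1,L)
state=s0 head=6 tape=101100[0]1   (s0,0)→(s1,1,L)
state=s1 head=5 tape=10110[0]11   (s1,0)→(s0,0,R)
state=s0 head=6 tape=101100[1]1   (s0,1)→(s1,B,L)
state=s1 head=5 tape=10110[0]B1   (s1,0)→(s0,0,R)
state=s0 head=6 tape=101100[B]1   (s0,B)→(s2,0,R)
state=s2 head=7 tape=1011000[1]   (s2,1)→(s0,0,L)
state=s0 head=6 tape=101100[0]0   (s0,0)→(s1,1,L)
state=s1 head=5 tape=10110[0]10   (s1,0)→(s0,0,R)
state=s0 head=6 tape=101100[1]0   (s0,1)→(s1,B,L)
state=s1 head=5 tape=10110[0]B0   (s1,0)→(s0,0,R)
state=s0 head=6 tape=101100[B]0
After 29 steps: state s0, head at 6, tape 101100B0.

state s0, head at 6, tape 101100B0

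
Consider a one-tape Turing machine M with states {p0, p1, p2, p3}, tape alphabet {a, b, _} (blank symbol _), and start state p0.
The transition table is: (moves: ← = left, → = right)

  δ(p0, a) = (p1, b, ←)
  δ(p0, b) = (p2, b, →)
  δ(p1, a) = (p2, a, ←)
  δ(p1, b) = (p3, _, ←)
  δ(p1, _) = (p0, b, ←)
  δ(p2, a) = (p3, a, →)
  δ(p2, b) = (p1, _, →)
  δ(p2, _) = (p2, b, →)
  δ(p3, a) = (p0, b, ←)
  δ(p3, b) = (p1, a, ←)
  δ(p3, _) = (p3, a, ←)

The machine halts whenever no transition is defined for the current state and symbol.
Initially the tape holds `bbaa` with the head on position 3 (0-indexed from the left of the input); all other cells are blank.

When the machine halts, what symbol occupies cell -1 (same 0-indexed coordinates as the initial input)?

p0 | __bba[a]   read a → write b, move ←, go to p1
p1 | __bb[a]b   read a → write a, move ←, go to p2
p2 | __b[b]ab   read b → write _, move →, go to p1
p1 | __b_[a]b   read a → write a, move ←, go to p2
p2 | __b[_]ab   read _ → write b, move →, go to p2
p2 | __bb[a]b   read a → write a, move →, go to p3
p3 | __bba[b]   read b → write a, move ←, go to p1
p1 | __bb[a]a   read a → write a, move ←, go to p2
p2 | __b[b]aa   read b → write _, move →, go to p1
p1 | __b_[a]a   read a → write a, move ←, go to p2
p2 | __b[_]aa   read _ → write b, move →, go to p2
p2 | __bb[a]a   read a → write a, move →, go to p3
p3 | __bba[a]   read a → write b, move ←, go to p0
p0 | __bb[a]b   read a → write b, move ←, go to p1
p1 | __b[b]bb   read b → write _, move ←, go to p3
p3 | __[b]_bb   read b → write a, move ←, go to p1
p1 | _[_]a_bb   read _ → write b, move ←, go to p0
p0 | [_]ba_bb
Cell -1 holds b when M halts.

b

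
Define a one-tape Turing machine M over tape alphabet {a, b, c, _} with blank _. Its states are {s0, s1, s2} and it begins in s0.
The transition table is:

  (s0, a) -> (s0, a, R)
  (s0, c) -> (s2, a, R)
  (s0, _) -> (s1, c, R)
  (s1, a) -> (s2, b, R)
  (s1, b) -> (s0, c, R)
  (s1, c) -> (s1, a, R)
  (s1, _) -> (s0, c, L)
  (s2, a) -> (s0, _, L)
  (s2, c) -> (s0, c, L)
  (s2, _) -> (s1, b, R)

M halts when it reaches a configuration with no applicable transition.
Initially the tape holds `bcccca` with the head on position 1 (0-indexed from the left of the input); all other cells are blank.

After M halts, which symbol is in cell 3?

a

state=s0 head=1 tape=b[c]ccca___   (s0,c)→(s2,a,R)
state=s2 head=2 tape=ba[c]cca___   (s2,c)→(s0,c,L)
state=s0 head=1 tape=b[a]ccca___   (s0,a)→(s0,a,R)
state=s0 head=2 tape=ba[c]cca___   (s0,c)→(s2,a,R)
state=s2 head=3 tape=baa[c]ca___   (s2,c)→(s0,c,L)
state=s0 head=2 tape=ba[a]cca___   (s0,a)→(s0,a,R)
state=s0 head=3 tape=baa[c]ca___   (s0,c)→(s2,a,R)
state=s2 head=4 tape=baaa[c]a___   (s2,c)→(s0,c,L)
state=s0 head=3 tape=baa[a]ca___   (s0,a)→(s0,a,R)
state=s0 head=4 tape=baaa[c]a___   (s0,c)→(s2,a,R)
state=s2 head=5 tape=baaaa[a]___   (s2,a)→(s0,_,L)
state=s0 head=4 tape=baaa[a]____   (s0,a)→(s0,a,R)
state=s0 head=5 tape=baaaa[_]___   (s0,_)→(s1,c,R)
state=s1 head=6 tape=baaaac[_]__   (s1,_)→(s0,c,L)
state=s0 head=5 tape=baaaa[c]c__   (s0,c)→(s2,a,R)
state=s2 head=6 tape=baaaaa[c]__   (s2,c)→(s0,c,L)
state=s0 head=5 tape=baaaa[a]c__   (s0,a)→(s0,a,R)
state=s0 head=6 tape=baaaaa[c]__   (s0,c)→(s2,a,R)
state=s2 head=7 tape=baaaaaa[_]_   (s2,_)→(s1,b,R)
state=s1 head=8 tape=baaaaaab[_]   (s1,_)→(s0,c,L)
state=s0 head=7 tape=baaaaaa[b]c
Cell 3 holds a when M halts.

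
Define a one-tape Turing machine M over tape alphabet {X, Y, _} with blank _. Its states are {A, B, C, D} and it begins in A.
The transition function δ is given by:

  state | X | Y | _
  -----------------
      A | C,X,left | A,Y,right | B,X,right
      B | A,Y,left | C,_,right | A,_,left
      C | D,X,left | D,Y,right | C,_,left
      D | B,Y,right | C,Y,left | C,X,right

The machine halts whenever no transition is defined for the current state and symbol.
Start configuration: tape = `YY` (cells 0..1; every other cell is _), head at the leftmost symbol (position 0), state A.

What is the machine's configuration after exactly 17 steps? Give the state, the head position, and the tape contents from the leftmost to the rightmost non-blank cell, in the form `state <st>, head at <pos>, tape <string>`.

A | [Y]Y____   read Y → write Y, move right, go to A
A | Y[Y]____   read Y → write Y, move right, go to A
A | YY[_]___   read _ → write X, move right, go to B
B | YYX[_]__   read _ → write _, move left, go to A
A | YY[X]___   read X → write X, move left, go to C
C | Y[Y]X___   read Y → write Y, move right, go to D
D | YY[X]___   read X → write Y, move right, go to B
B | YYY[_]__   read _ → write _, move left, go to A
A | YY[Y]___   read Y → write Y, move right, go to A
A | YYY[_]__   read _ → write X, move right, go to B
B | YYYX[_]_   read _ → write _, move left, go to A
A | YYY[X]__   read X → write X, move left, go to C
C | YY[Y]X__   read Y → write Y, move right, go to D
D | YYY[X]__   read X → write Y, move right, go to B
B | YYYY[_]_   read _ → write _, move left, go to A
A | YYY[Y]__   read Y → write Y, move right, go to A
A | YYYY[_]_   read _ → write X, move right, go to B
B | YYYYX[_]
After 17 steps: state B, head at 5, tape YYYYX.

state B, head at 5, tape YYYYX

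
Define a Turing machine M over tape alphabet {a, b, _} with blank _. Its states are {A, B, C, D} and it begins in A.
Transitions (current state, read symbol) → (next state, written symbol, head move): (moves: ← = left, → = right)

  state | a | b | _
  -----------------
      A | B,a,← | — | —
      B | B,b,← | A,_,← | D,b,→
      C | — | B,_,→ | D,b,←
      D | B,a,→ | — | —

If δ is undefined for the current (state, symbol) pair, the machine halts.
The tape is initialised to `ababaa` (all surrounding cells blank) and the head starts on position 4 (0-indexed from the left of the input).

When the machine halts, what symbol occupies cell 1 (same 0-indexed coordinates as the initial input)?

_

state=A head=4 tape=__abab[a]a   (A,a)→(B,a,←)
state=B head=3 tape=__aba[b]aa   (B,b)→(A,_,←)
state=A head=2 tape=__ab[a]_aa   (A,a)→(B,a,←)
state=B head=1 tape=__a[b]a_aa   (B,b)→(A,_,←)
state=A head=0 tape=__[a]_a_aa   (A,a)→(B,a,←)
state=B head=-1 tape=_[_]a_a_aa   (B,_)→(D,b,→)
state=D head=0 tape=_b[a]_a_aa   (D,a)→(B,a,→)
state=B head=1 tape=_ba[_]a_aa   (B,_)→(D,b,→)
state=D head=2 tape=_bab[a]_aa   (D,a)→(B,a,→)
state=B head=3 tape=_baba[_]aa   (B,_)→(D,b,→)
state=D head=4 tape=_babab[a]a   (D,a)→(B,a,→)
state=B head=5 tape=_bababa[a]   (B,a)→(B,b,←)
state=B head=4 tape=_babab[a]b   (B,a)→(B,b,←)
state=B head=3 tape=_baba[b]bb   (B,b)→(A,_,←)
state=A head=2 tape=_bab[a]_bb   (A,a)→(B,a,←)
state=B head=1 tape=_ba[b]a_bb   (B,b)→(A,_,←)
state=A head=0 tape=_b[a]_a_bb   (A,a)→(B,a,←)
state=B head=-1 tape=_[b]a_a_bb   (B,b)→(A,_,←)
state=A head=-2 tape=[_]_a_a_bb
Cell 1 holds _ when M halts.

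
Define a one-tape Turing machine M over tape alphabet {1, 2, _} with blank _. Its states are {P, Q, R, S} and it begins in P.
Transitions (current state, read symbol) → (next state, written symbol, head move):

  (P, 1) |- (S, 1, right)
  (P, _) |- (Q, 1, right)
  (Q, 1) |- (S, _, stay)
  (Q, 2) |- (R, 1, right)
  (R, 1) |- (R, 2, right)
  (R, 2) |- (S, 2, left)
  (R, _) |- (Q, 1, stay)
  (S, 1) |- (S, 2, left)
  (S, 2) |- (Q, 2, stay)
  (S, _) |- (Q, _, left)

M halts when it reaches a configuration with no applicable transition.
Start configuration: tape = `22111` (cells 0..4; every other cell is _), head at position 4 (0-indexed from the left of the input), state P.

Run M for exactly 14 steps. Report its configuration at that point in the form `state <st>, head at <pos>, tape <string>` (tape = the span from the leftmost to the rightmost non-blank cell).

P | 2211[1]_   read 1 → write 1, move right, go to S
S | 22111[_]   read _ → write _, move left, go to Q
Q | 2211[1]_   read 1 → write _, move stay, go to S
S | 2211[_]_   read _ → write _, move left, go to Q
Q | 221[1]__   read 1 → write _, move stay, go to S
S | 221[_]__   read _ → write _, move left, go to Q
Q | 22[1]___   read 1 → write _, move stay, go to S
S | 22[_]___   read _ → write _, move left, go to Q
Q | 2[2]____   read 2 → write 1, move right, go to R
R | 21[_]___   read _ → write 1, move stay, go to Q
Q | 21[1]___   read 1 → write _, move stay, go to S
S | 21[_]___   read _ → write _, move left, go to Q
Q | 2[1]____   read 1 → write _, move stay, go to S
S | 2[_]____   read _ → write _, move left, go to Q
Q | [2]_____
After 14 steps: state Q, head at 0, tape 2.

state Q, head at 0, tape 2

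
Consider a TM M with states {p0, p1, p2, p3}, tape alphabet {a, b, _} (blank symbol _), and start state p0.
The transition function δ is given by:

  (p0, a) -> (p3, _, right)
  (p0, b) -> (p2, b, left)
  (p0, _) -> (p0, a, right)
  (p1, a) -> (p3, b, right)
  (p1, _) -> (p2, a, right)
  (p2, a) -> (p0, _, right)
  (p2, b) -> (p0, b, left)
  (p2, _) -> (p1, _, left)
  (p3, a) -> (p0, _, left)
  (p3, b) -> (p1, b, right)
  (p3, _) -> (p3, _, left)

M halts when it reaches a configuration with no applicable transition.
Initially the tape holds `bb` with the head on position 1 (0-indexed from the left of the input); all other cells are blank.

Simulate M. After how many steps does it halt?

state=p0 head=1 tape=__b[b]   (p0,b)→(p2,b,left)
state=p2 head=0 tape=__[b]b   (p2,b)→(p0,b,left)
state=p0 head=-1 tape=_[_]bb   (p0,_)→(p0,a,right)
state=p0 head=0 tape=_a[b]b   (p0,b)→(p2,b,left)
state=p2 head=-1 tape=_[a]bb   (p2,a)→(p0,_,right)
state=p0 head=0 tape=__[b]b   (p0,b)→(p2,b,left)
state=p2 head=-1 tape=_[_]bb   (p2,_)→(p1,_,left)
state=p1 head=-2 tape=[_]_bb   (p1,_)→(p2,a,right)
state=p2 head=-1 tape=a[_]bb   (p2,_)→(p1,_,left)
state=p1 head=-2 tape=[a]_bb   (p1,a)→(p3,b,right)
state=p3 head=-1 tape=b[_]bb   (p3,_)→(p3,_,left)
state=p3 head=-2 tape=[b]_bb   (p3,b)→(p1,b,right)
state=p1 head=-1 tape=b[_]bb   (p1,_)→(p2,a,right)
state=p2 head=0 tape=ba[b]b   (p2,b)→(p0,b,left)
state=p0 head=-1 tape=b[a]bb   (p0,a)→(p3,_,right)
state=p3 head=0 tape=b_[b]b   (p3,b)→(p1,b,right)
state=p1 head=1 tape=b_b[b]
M halts after 16 transitions.

16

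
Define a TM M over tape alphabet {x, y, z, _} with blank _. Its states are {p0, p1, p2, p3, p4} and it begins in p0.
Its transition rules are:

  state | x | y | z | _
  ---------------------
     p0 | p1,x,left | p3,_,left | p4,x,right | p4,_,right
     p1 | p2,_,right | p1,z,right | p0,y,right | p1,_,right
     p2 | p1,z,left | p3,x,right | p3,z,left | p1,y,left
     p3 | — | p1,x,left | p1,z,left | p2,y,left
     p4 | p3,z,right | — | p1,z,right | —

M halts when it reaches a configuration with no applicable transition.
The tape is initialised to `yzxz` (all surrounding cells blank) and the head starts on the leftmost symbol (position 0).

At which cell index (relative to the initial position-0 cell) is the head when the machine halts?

0

p0 | ___[y]zxz   read y → write _, move left, go to p3
p3 | __[_]_zxz   read _ → write y, move left, go to p2
p2 | _[_]y_zxz   read _ → write y, move left, go to p1
p1 | [_]yy_zxz   read _ → write _, move right, go to p1
p1 | _[y]y_zxz   read y → write z, move right, go to p1
p1 | _z[y]_zxz   read y → write z, move right, go to p1
p1 | _zz[_]zxz   read _ → write _, move right, go to p1
p1 | _zz_[z]xz   read z → write y, move right, go to p0
p0 | _zz_y[x]z   read x → write x, move left, go to p1
p1 | _zz_[y]xz   read y → write z, move right, go to p1
p1 | _zz_z[x]z   read x → write _, move right, go to p2
p2 | _zz_z_[z]   read z → write z, move left, go to p3
p3 | _zz_z[_]z   read _ → write y, move left, go to p2
p2 | _zz_[z]yz   read z → write z, move left, go to p3
p3 | _zz[_]zyz   read _ → write y, move left, go to p2
p2 | _z[z]yzyz   read z → write z, move left, go to p3
p3 | _[z]zyzyz   read z → write z, move left, go to p1
p1 | [_]zzyzyz   read _ → write _, move right, go to p1
p1 | _[z]zyzyz   read z → write y, move right, go to p0
p0 | _y[z]yzyz   read z → write x, move right, go to p4
p4 | _yx[y]zyz
At halt the head is at cell 0.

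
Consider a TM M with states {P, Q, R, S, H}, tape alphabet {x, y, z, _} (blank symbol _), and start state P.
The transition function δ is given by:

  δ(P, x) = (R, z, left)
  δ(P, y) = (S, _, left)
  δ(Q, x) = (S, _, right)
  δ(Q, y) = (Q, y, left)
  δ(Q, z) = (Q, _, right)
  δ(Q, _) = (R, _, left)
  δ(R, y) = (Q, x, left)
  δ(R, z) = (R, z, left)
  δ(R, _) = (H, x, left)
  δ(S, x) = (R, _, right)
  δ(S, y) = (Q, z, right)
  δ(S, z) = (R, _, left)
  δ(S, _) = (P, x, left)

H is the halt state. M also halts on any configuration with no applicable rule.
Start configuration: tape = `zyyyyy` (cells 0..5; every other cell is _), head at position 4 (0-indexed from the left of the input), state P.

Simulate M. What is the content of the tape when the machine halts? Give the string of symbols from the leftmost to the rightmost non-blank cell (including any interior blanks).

state=P head=4 tape=__zyyy[y]y   (P,y)→(S,_,left)
state=S head=3 tape=__zyy[y]_y   (S,y)→(Q,z,right)
state=Q head=4 tape=__zyyz[_]y   (Q,_)→(R,_,left)
state=R head=3 tape=__zyy[z]_y   (R,z)→(R,z,left)
state=R head=2 tape=__zy[y]z_y   (R,y)→(Q,x,left)
state=Q head=1 tape=__z[y]xz_y   (Q,y)→(Q,y,left)
state=Q head=0 tape=__[z]yxz_y   (Q,z)→(Q,_,right)
state=Q head=1 tape=___[y]xz_y   (Q,y)→(Q,y,left)
state=Q head=0 tape=__[_]yxz_y   (Q,_)→(R,_,left)
state=R head=-1 tape=_[_]_yxz_y   (R,_)→(H,x,left)
state=H head=-2 tape=[_]x_yxz_y
The non-blank tape span at halt is x_yxz_y.

x_yxz_y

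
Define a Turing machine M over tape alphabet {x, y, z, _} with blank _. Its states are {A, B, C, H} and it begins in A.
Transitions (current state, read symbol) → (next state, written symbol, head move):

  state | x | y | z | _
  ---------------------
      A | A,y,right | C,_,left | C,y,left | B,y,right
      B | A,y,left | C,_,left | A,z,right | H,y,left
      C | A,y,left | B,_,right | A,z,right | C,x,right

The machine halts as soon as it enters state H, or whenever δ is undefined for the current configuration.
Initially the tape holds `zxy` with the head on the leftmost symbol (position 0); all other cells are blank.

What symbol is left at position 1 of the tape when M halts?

state=A head=0 tape=_[z]xy   (A,z)→(C,y,left)
state=C head=-1 tape=[_]yxy   (C,_)→(C,x,right)
state=C head=0 tape=x[y]xy   (C,y)→(B,_,right)
state=B head=1 tape=x_[x]y   (B,x)→(A,y,left)
state=A head=0 tape=x[_]yy   (A,_)→(B,y,right)
state=B head=1 tape=xy[y]y   (B,y)→(C,_,left)
state=C head=0 tape=x[y]_y   (C,y)→(B,_,right)
state=B head=1 tape=x_[_]y   (B,_)→(H,y,left)
state=H head=0 tape=x[_]yy
Cell 1 holds y when M halts.

y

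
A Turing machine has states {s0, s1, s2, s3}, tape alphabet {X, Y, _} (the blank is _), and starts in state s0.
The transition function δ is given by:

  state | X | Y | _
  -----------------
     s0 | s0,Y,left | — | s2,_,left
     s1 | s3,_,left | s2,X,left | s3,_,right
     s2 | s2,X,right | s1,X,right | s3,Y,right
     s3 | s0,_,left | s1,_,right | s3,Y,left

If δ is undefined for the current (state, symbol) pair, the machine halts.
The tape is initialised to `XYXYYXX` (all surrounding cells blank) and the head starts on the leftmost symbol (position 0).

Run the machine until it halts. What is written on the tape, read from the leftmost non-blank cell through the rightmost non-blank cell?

Y_YYXYYXX

state=s0 head=0 tape=__[X]YXYYXX   (s0,X)→(s0,Y,left)
state=s0 head=-1 tape=_[_]YYXYYXX   (s0,_)→(s2,_,left)
state=s2 head=-2 tape=[_]_YYXYYXX   (s2,_)→(s3,Y,right)
state=s3 head=-1 tape=Y[_]YYXYYXX   (s3,_)→(s3,Y,left)
state=s3 head=-2 tape=[Y]YYYXYYXX   (s3,Y)→(s1,_,right)
state=s1 head=-1 tape=_[Y]YYXYYXX   (s1,Y)→(s2,X,left)
state=s2 head=-2 tape=[_]XYYXYYXX   (s2,_)→(s3,Y,right)
state=s3 head=-1 tape=Y[X]YYXYYXX   (s3,X)→(s0,_,left)
state=s0 head=-2 tape=[Y]_YYXYYXX
The non-blank tape span at halt is Y_YYXYYXX.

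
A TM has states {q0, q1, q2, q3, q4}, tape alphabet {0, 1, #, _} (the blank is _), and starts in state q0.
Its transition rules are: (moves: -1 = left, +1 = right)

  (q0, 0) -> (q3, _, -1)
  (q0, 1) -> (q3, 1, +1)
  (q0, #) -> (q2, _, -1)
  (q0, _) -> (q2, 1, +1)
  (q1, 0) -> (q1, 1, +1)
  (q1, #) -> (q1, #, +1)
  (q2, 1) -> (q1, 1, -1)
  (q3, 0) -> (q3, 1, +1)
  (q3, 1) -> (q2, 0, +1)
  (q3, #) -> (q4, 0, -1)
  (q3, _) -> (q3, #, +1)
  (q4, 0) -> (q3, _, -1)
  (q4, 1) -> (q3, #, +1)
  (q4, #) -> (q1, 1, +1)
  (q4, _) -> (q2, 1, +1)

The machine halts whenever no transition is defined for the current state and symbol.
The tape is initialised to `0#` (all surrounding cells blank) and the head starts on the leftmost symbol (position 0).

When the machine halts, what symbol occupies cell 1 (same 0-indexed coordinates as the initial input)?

1

state=q0 head=0 tape=_[0]#_   (q0,0)→(q3,_,-1)
state=q3 head=-1 tape=[_]_#_   (q3,_)→(q3,#,+1)
state=q3 head=0 tape=#[_]#_   (q3,_)→(q3,#,+1)
state=q3 head=1 tape=##[#]_   (q3,#)→(q4,0,-1)
state=q4 head=0 tape=#[#]0_   (q4,#)→(q1,1,+1)
state=q1 head=1 tape=#1[0]_   (q1,0)→(q1,1,+1)
state=q1 head=2 tape=#11[_]
Cell 1 holds 1 when M halts.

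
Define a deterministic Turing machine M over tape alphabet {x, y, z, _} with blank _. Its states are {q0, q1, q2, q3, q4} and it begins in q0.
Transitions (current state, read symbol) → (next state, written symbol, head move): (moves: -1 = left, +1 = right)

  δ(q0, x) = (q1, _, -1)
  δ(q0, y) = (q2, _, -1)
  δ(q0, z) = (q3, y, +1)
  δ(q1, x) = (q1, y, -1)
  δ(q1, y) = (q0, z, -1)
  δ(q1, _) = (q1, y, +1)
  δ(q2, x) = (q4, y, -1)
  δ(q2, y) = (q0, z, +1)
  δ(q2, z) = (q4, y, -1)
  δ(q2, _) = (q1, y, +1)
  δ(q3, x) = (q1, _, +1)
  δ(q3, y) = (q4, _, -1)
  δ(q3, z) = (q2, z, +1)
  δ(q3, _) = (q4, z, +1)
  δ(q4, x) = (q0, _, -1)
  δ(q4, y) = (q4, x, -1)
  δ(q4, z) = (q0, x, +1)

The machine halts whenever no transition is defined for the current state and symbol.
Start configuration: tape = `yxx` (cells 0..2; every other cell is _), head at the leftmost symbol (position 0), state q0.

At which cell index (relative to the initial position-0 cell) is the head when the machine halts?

state=q0 head=0 tape=__[y]xx   (q0,y)→(q2,_,-1)
state=q2 head=-1 tape=_[_]_xx   (q2,_)→(q1,y,+1)
state=q1 head=0 tape=_y[_]xx   (q1,_)→(q1,y,+1)
state=q1 head=1 tape=_yy[x]x   (q1,x)→(q1,y,-1)
state=q1 head=0 tape=_y[y]yx   (q1,y)→(q0,z,-1)
state=q0 head=-1 tape=_[y]zyx   (q0,y)→(q2,_,-1)
state=q2 head=-2 tape=[_]_zyx   (q2,_)→(q1,y,+1)
state=q1 head=-1 tape=y[_]zyx   (q1,_)→(q1,y,+1)
state=q1 head=0 tape=yy[z]yx
At halt the head is at cell 0.

0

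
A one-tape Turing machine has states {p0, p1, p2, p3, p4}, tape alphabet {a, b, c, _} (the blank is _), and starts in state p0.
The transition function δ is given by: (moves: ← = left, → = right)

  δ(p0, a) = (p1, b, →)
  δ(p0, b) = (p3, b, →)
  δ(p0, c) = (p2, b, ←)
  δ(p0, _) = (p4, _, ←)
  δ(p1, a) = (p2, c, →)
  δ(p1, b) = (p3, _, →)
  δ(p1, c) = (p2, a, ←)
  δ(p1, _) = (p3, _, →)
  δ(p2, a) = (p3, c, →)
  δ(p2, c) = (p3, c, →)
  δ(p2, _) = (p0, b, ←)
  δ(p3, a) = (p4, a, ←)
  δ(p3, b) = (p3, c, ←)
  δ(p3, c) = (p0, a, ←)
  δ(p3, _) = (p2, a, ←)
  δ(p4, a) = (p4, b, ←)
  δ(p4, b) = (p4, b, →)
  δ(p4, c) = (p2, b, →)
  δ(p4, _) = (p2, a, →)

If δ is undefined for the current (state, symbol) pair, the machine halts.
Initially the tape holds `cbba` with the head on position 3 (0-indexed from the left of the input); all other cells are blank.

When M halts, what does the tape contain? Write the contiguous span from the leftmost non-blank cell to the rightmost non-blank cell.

state=p0 head=3 tape=__cbb[a]__   (p0,a)→(p1,b,→)
state=p1 head=4 tape=__cbbb[_]_   (p1,_)→(p3,_,→)
state=p3 head=5 tape=__cbbb_[_]   (p3,_)→(p2,a,←)
state=p2 head=4 tape=__cbbb[_]a   (p2,_)→(p0,b,←)
state=p0 head=3 tape=__cbb[b]ba   (p0,b)→(p3,b,→)
state=p3 head=4 tape=__cbbb[b]a   (p3,b)→(p3,c,←)
state=p3 head=3 tape=__cbb[b]ca   (p3,b)→(p3,c,←)
state=p3 head=2 tape=__cb[b]cca   (p3,b)→(p3,c,←)
state=p3 head=1 tape=__c[b]ccca   (p3,b)→(p3,c,←)
state=p3 head=0 tape=__[c]cccca   (p3,c)→(p0,a,←)
state=p0 head=-1 tape=_[_]acccca   (p0,_)→(p4,_,←)
state=p4 head=-2 tape=[_]_acccca   (p4,_)→(p2,a,→)
state=p2 head=-1 tape=a[_]acccca   (p2,_)→(p0,b,←)
state=p0 head=-2 tape=[a]bacccca   (p0,a)→(p1,b,→)
state=p1 head=-1 tape=b[b]acccca   (p1,b)→(p3,_,→)
state=p3 head=0 tape=b_[a]cccca   (p3,a)→(p4,a,←)
state=p4 head=-1 tape=b[_]acccca   (p4,_)→(p2,a,→)
state=p2 head=0 tape=ba[a]cccca   (p2,a)→(p3,c,→)
state=p3 head=1 tape=bac[c]ccca   (p3,c)→(p0,a,←)
state=p0 head=0 tape=ba[c]accca   (p0,c)→(p2,b,←)
state=p2 head=-1 tape=b[a]baccca   (p2,a)→(p3,c,→)
state=p3 head=0 tape=bc[b]accca   (p3,b)→(p3,c,←)
state=p3 head=-1 tape=b[c]caccca   (p3,c)→(p0,a,←)
state=p0 head=-2 tape=[b]acaccca   (p0,b)→(p3,b,→)
state=p3 head=-1 tape=b[a]caccca   (p3,a)→(p4,a,←)
state=p4 head=-2 tape=[b]acaccca   (p4,b)→(p4,b,→)
state=p4 head=-1 tape=b[a]caccca   (p4,a)→(p4,b,←)
state=p4 head=-2 tape=[b]bcaccca   (p4,b)→(p4,b,→)
state=p4 head=-1 tape=b[b]caccca   (p4,b)→(p4,b,→)
state=p4 head=0 tape=bb[c]accca   (p4,c)→(p2,b,→)
state=p2 head=1 tape=bbb[a]ccca   (p2,a)→(p3,c,→)
state=p3 head=2 tape=bbbc[c]cca   (p3,c)→(p0,a,←)
state=p0 head=1 tape=bbb[c]acca   (p0,c)→(p2,b,←)
state=p2 head=0 tape=bb[b]bacca
The non-blank tape span at halt is bbbbacca.

bbbbacca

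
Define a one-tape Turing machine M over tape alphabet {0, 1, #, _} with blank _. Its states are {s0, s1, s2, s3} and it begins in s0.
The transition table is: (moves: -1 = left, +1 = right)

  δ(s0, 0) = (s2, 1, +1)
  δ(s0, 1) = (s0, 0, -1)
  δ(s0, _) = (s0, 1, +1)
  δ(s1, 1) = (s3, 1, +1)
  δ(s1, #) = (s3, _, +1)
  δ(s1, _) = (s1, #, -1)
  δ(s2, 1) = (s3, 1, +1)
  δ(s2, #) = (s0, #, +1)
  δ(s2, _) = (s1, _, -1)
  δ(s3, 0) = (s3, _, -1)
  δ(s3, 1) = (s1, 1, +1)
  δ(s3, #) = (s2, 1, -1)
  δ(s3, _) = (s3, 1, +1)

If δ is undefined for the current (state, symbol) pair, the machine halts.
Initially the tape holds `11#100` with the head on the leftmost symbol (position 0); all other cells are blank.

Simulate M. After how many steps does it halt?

state=s0 head=0 tape=_[1]1#100   (s0,1)→(s0,0,-1)
state=s0 head=-1 tape=[_]01#100   (s0,_)→(s0,1,+1)
state=s0 head=0 tape=1[0]1#100   (s0,0)→(s2,1,+1)
state=s2 head=1 tape=11[1]#100   (s2,1)→(s3,1,+1)
state=s3 head=2 tape=111[#]100   (s3,#)→(s2,1,-1)
state=s2 head=1 tape=11[1]1100   (s2,1)→(s3,1,+1)
state=s3 head=2 tape=111[1]100   (s3,1)→(s1,1,+1)
state=s1 head=3 tape=1111[1]00   (s1,1)→(s3,1,+1)
state=s3 head=4 tape=11111[0]0   (s3,0)→(s3,_,-1)
state=s3 head=3 tape=1111[1]_0   (s3,1)→(s1,1,+1)
state=s1 head=4 tape=11111[_]0   (s1,_)→(s1,#,-1)
state=s1 head=3 tape=1111[1]#0   (s1,1)→(s3,1,+1)
state=s3 head=4 tape=11111[#]0   (s3,#)→(s2,1,-1)
state=s2 head=3 tape=1111[1]10   (s2,1)→(s3,1,+1)
state=s3 head=4 tape=11111[1]0   (s3,1)→(s1,1,+1)
state=s1 head=5 tape=111111[0]
M halts after 15 transitions.

15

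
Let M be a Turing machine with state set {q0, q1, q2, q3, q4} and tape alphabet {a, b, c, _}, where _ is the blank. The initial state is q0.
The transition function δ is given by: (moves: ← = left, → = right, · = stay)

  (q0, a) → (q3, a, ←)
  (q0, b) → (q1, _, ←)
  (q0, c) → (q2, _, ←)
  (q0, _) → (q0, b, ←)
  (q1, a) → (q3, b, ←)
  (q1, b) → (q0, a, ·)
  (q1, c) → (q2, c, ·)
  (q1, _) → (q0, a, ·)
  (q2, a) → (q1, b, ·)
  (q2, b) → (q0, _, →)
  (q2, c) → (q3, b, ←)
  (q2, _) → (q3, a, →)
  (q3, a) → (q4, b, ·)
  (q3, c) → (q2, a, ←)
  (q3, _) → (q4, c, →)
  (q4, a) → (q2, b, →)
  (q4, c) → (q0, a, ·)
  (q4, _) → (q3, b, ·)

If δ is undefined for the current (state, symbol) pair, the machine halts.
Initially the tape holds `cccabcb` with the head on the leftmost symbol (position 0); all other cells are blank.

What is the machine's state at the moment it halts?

state=q0 head=0 tape=__[c]ccabcb   (q0,c)→(q2,_,←)
state=q2 head=-1 tape=_[_]_ccabcb   (q2,_)→(q3,a,→)
state=q3 head=0 tape=_a[_]ccabcb   (q3,_)→(q4,c,→)
state=q4 head=1 tape=_ac[c]cabcb   (q4,c)→(q0,a,·)
state=q0 head=1 tape=_ac[a]cabcb   (q0,a)→(q3,a,←)
state=q3 head=0 tape=_a[c]acabcb   (q3,c)→(q2,a,←)
state=q2 head=-1 tape=_[a]aacabcb   (q2,a)→(q1,b,·)
state=q1 head=-1 tape=_[b]aacabcb   (q1,b)→(q0,a,·)
state=q0 head=-1 tape=_[a]aacabcb   (q0,a)→(q3,a,←)
state=q3 head=-2 tape=[_]aaacabcb   (q3,_)→(q4,c,→)
state=q4 head=-1 tape=c[a]aacabcb   (q4,a)→(q2,b,→)
state=q2 head=0 tape=cb[a]acabcb   (q2,a)→(q1,b,·)
state=q1 head=0 tape=cb[b]acabcb   (q1,b)→(q0,a,·)
state=q0 head=0 tape=cb[a]acabcb   (q0,a)→(q3,a,←)
state=q3 head=-1 tape=c[b]aacabcb
No transition is defined for (q3, b); M halts in state q3.

q3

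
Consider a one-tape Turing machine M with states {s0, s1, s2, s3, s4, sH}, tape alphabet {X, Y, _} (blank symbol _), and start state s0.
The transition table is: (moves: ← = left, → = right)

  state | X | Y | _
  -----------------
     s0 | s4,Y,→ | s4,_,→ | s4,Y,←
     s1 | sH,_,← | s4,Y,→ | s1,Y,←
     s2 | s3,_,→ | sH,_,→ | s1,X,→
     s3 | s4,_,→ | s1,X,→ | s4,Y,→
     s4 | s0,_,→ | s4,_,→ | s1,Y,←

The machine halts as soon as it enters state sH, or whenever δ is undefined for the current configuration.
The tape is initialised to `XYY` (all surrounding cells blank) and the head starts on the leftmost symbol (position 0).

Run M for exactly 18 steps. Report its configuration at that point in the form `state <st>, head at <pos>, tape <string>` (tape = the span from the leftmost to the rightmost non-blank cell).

state s4, head at 4, tape Y___Y

s0 | [X]YY__   read X → write Y, move →, go to s4
s4 | Y[Y]Y__   read Y → write _, move →, go to s4
s4 | Y_[Y]__   read Y → write _, move →, go to s4
s4 | Y__[_]_   read _ → write Y, move ←, go to s1
s1 | Y_[_]Y_   read _ → write Y, move ←, go to s1
s1 | Y[_]YY_   read _ → write Y, move ←, go to s1
s1 | [Y]YYY_   read Y → write Y, move →, go to s4
s4 | Y[Y]YY_   read Y → write _, move →, go to s4
s4 | Y_[Y]Y_   read Y → write _, move →, go to s4
s4 | Y__[Y]_   read Y → write _, move →, go to s4
s4 | Y___[_]   read _ → write Y, move ←, go to s1
s1 | Y__[_]Y   read _ → write Y, move ←, go to s1
s1 | Y_[_]YY   read _ → write Y, move ←, go to s1
s1 | Y[_]YYY   read _ → write Y, move ←, go to s1
s1 | [Y]YYYY   read Y → write Y, move →, go to s4
s4 | Y[Y]YYY   read Y → write _, move →, go to s4
s4 | Y_[Y]YY   read Y → write _, move →, go to s4
s4 | Y__[Y]Y   read Y → write _, move →, go to s4
s4 | Y___[Y]
After 18 steps: state s4, head at 4, tape Y___Y.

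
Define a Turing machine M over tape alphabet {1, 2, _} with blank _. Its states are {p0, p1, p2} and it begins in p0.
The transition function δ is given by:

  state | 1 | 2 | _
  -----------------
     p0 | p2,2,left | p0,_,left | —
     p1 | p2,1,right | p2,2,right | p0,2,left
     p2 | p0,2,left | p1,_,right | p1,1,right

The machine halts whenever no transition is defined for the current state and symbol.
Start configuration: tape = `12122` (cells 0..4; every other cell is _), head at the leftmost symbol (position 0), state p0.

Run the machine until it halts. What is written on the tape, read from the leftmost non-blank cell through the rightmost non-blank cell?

12_1__2_2

p0 | _[1]2122___   read 1 → write 2, move left, go to p2
p2 | [_]22122___   read _ → write 1, move right, go to p1
p1 | 1[2]2122___   read 2 → write 2, move right, go to p2
p2 | 12[2]122___   read 2 → write _, move right, go to p1
p1 | 12_[1]22___   read 1 → write 1, move right, go to p2
p2 | 12_1[2]2___   read 2 → write _, move right, go to p1
p1 | 12_1_[2]___   read 2 → write 2, move right, go to p2
p2 | 12_1_2[_]__   read _ → write 1, move right, go to p1
p1 | 12_1_21[_]_   read _ → write 2, move left, go to p0
p0 | 12_1_2[1]2_   read 1 → write 2, move left, go to p2
p2 | 12_1_[2]22_   read 2 → write _, move right, go to p1
p1 | 12_1__[2]2_   read 2 → write 2, move right, go to p2
p2 | 12_1__2[2]_   read 2 → write _, move right, go to p1
p1 | 12_1__2_[_]   read _ → write 2, move left, go to p0
p0 | 12_1__2[_]2
The non-blank tape span at halt is 12_1__2_2.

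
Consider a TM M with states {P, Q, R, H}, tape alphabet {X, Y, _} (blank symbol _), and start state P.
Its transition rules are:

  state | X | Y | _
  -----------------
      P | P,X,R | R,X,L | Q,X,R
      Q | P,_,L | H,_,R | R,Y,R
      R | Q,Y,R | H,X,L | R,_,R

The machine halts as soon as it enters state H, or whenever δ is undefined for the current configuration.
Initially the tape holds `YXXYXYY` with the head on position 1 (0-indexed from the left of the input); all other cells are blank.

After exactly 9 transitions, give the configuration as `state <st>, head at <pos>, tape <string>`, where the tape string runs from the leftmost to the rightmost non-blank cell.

P | Y[X]XYXYY   read X → write X, move R, go to P
P | YX[X]YXYY   read X → write X, move R, go to P
P | YXX[Y]XYY   read Y → write X, move L, go to R
R | YX[X]XXYY   read X → write Y, move R, go to Q
Q | YXY[X]XYY   read X → write _, move L, go to P
P | YX[Y]_XYY   read Y → write X, move L, go to R
R | Y[X]X_XYY   read X → write Y, move R, go to Q
Q | YY[X]_XYY   read X → write _, move L, go to P
P | Y[Y]__XYY   read Y → write X, move L, go to R
R | [Y]X__XYY
After 9 steps: state R, head at 0, tape YX__XYY.

state R, head at 0, tape YX__XYY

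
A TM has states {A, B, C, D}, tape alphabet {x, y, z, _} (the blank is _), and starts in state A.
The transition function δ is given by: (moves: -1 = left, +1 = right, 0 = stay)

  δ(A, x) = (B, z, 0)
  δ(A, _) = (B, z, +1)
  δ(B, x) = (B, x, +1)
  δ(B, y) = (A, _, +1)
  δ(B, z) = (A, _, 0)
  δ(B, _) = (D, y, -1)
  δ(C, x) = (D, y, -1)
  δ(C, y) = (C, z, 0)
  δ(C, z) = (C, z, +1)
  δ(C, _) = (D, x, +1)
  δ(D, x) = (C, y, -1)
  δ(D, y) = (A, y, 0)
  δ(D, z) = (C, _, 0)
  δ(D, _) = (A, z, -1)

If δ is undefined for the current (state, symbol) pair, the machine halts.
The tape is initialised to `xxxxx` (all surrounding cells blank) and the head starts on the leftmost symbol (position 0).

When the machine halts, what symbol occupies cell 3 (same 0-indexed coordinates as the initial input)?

y

A | [x]xxxx_   read x → write z, move 0, go to B
B | [z]xxxx_   read z → write _, move 0, go to A
A | [_]xxxx_   read _ → write z, move +1, go to B
B | z[x]xxx_   read x → write x, move +1, go to B
B | zx[x]xx_   read x → write x, move +1, go to B
B | zxx[x]x_   read x → write x, move +1, go to B
B | zxxx[x]_   read x → write x, move +1, go to B
B | zxxxx[_]   read _ → write y, move -1, go to D
D | zxxx[x]y   read x → write y, move -1, go to C
C | zxx[x]yy   read x → write y, move -1, go to D
D | zx[x]yyy   read x → write y, move -1, go to C
C | z[x]yyyy   read x → write y, move -1, go to D
D | [z]yyyyy   read z → write _, move 0, go to C
C | [_]yyyyy   read _ → write x, move +1, go to D
D | x[y]yyyy   read y → write y, move 0, go to A
A | x[y]yyyy
Cell 3 holds y when M halts.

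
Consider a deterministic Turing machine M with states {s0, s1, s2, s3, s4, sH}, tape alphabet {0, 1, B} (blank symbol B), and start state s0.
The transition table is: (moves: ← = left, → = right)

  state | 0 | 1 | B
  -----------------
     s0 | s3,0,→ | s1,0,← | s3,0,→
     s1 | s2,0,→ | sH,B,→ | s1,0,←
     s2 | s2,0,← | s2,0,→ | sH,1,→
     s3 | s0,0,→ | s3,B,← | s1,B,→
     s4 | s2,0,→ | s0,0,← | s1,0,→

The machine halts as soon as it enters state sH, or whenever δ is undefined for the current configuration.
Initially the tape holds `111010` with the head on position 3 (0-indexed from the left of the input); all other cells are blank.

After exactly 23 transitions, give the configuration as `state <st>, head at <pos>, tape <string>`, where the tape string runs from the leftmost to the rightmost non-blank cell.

state s2, head at 0, tape 000000000

s0 | 111[0]10BBB   read 0 → write 0, move →, go to s3
s3 | 1110[1]0BBB   read 1 → write B, move ←, go to s3
s3 | 111[0]B0BBB   read 0 → write 0, move →, go to s0
s0 | 1110[B]0BBB   read B → write 0, move →, go to s3
s3 | 11100[0]BBB   read 0 → write 0, move →, go to s0
s0 | 111000[B]BB   read B → write 0, move →, go to s3
s3 | 1110000[B]B   read B → write B, move →, go to s1
s1 | 1110000B[B]   read B → write 0, move ←, go to s1
s1 | 1110000[B]0   read B → write 0, move ←, go to s1
s1 | 111000[0]00   read 0 → write 0, move →, go to s2
s2 | 1110000[0]0   read 0 → write 0, move ←, go to s2
s2 | 111000[0]00   read 0 → write 0, move ←, go to s2
s2 | 11100[0]000   read 0 → write 0, move ←, go to s2
s2 | 1110[0]0000   read 0 → write 0, move ←, go to s2
s2 | 111[0]00000   read 0 → write 0, move ←, go to s2
s2 | 11[1]000000   read 1 → write 0, move →, go to s2
s2 | 110[0]00000   read 0 → write 0, move ←, go to s2
s2 | 11[0]000000   read 0 → write 0, move ←, go to s2
s2 | 1[1]0000000   read 1 → write 0, move →, go to s2
s2 | 10[0]000000   read 0 → write 0, move ←, go to s2
s2 | 1[0]0000000   read 0 → write 0, move ←, go to s2
s2 | [1]00000000   read 1 → write 0, move →, go to s2
s2 | 0[0]0000000   read 0 → write 0, move ←, go to s2
s2 | [0]00000000
After 23 steps: state s2, head at 0, tape 000000000.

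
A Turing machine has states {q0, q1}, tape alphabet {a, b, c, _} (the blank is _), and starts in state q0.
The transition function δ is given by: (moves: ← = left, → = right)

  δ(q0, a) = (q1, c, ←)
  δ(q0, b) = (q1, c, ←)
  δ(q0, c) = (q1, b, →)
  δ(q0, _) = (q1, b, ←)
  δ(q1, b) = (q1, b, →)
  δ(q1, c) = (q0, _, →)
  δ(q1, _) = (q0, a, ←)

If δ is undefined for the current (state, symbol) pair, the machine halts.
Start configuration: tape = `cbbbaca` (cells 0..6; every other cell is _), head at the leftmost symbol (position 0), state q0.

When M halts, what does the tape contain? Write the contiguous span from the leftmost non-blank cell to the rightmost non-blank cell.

state=q0 head=0 tape=[c]bbbaca   (q0,c)→(q1,b,→)
state=q1 head=1 tape=b[b]bbaca   (q1,b)→(q1,b,→)
state=q1 head=2 tape=bb[b]baca   (q1,b)→(q1,b,→)
state=q1 head=3 tape=bbb[b]aca   (q1,b)→(q1,b,→)
state=q1 head=4 tape=bbbb[a]ca
The non-blank tape span at halt is bbbbaca.

bbbbaca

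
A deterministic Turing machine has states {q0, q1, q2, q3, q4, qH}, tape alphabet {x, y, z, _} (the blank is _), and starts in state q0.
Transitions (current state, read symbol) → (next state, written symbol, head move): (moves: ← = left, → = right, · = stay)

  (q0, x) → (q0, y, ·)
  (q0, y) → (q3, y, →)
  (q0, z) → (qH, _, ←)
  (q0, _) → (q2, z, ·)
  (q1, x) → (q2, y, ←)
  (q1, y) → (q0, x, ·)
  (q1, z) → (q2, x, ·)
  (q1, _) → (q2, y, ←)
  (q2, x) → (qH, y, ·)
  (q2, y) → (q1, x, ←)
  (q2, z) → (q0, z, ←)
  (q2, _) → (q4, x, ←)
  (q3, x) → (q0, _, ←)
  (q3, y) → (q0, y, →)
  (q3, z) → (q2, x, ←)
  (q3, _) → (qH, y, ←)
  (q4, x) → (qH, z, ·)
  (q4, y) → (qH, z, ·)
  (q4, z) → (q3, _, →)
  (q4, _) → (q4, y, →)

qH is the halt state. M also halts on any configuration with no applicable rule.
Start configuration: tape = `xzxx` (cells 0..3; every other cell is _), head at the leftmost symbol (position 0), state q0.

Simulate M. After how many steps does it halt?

state=q0 head=0 tape=___[x]zxx   (q0,x)→(q0,y,·)
state=q0 head=0 tape=___[y]zxx   (q0,y)→(q3,y,→)
state=q3 head=1 tape=___y[z]xx   (q3,z)→(q2,x,←)
state=q2 head=0 tape=___[y]xxx   (q2,y)→(q1,x,←)
state=q1 head=-1 tape=__[_]xxxx   (q1,_)→(q2,y,←)
state=q2 head=-2 tape=_[_]yxxxx   (q2,_)→(q4,x,←)
state=q4 head=-3 tape=[_]xyxxxx   (q4,_)→(q4,y,→)
state=q4 head=-2 tape=y[x]yxxxx   (q4,x)→(qH,z,·)
state=qH head=-2 tape=y[z]yxxxx
M halts after 8 transitions.

8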